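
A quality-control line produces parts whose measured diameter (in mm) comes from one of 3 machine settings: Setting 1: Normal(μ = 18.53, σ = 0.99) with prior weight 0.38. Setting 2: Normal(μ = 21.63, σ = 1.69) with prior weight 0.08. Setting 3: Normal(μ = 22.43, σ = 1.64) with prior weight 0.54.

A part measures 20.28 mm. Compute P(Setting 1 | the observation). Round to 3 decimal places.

By Bayes' theorem, P(k | x) = π_k f_k(x) / Σ_j π_j f_j(x).
Normal densities:
  p_1 = (1/(0.99·√(2π)))·exp(−(20.28−18.53)²/(2·0.99²)) = 0.402972·exp(-1.56234) = 0.084481
  p_2 = (1/(1.69·√(2π)))·exp(−(20.28−21.63)²/(2·1.69²)) = 0.236061·exp(-0.31905) = 0.171577
  p_3 = (1/(1.64·√(2π)))·exp(−(20.28−22.43)²/(2·1.64²)) = 0.243257·exp(-0.85933) = 0.103006
Unnormalised posteriors:
  π_1·p_1 = 0.38 × 0.084481 = 0.0321028
  π_2·p_2 = 0.08 × 0.171577 = 0.0137262
  π_3·p_3 = 0.54 × 0.103006 = 0.0556235
Denominator: 0.0321028 + 0.0137262 + 0.0556235 = 0.101452
Responsibility of Setting 1: 0.0321028 / 0.101452 ≈ 0.316

0.316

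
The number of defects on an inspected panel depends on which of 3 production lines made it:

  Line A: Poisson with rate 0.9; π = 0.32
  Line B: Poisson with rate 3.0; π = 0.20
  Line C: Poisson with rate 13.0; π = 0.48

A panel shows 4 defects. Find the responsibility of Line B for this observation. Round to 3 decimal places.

Posterior ∝ prior × likelihood, so P(k | x) ∝ π_k f_k(x); normalise over all components.
Component likelihoods at x = 4 defects:
  p_A = e^(−0.9)·0.9^4/4! = 0.0111146
  p_B = e^(−3.0)·3.0^4/4! = 0.168031
  p_C = e^(−13.0)·13.0^4/4! = 0.00268989
Unnormalised posteriors:
  π_A·p_A = 0.32 × 0.0111146 = 0.00355667
  π_B·p_B = 0.20 × 0.168031 = 0.0336063
  π_C·p_C = 0.48 × 0.00268989 = 0.00129115
Sum: 0.00355667 + 0.0336063 + 0.00129115 = 0.0384541
P(Line B | x) = 0.0336063 / 0.0384541 ≈ 0.874

0.874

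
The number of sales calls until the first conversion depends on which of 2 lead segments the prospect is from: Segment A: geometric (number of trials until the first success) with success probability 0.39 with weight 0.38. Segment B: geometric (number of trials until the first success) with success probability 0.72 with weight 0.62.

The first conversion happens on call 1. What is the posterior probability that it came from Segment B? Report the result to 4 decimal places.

0.7508

Posterior ∝ prior × likelihood, so P(k | x) ∝ w_k f_k(x); normalise over all components.
Evaluate each component's likelihood at the observed value:
  p_A = 0.39·(1−0.39)^0 = 0.39·1 = 0.39
  p_B = 0.72·(1−0.72)^0 = 0.72·1 = 0.72
Prior × likelihood for each component:
  w_A·p_A = 0.38 × 0.39 = 0.1482
  w_B·p_B = 0.62 × 0.72 = 0.4464
Denominator: 0.1482 + 0.4464 = 0.5946
Responsibility of Segment B: 0.4464 / 0.5946 ≈ 0.7508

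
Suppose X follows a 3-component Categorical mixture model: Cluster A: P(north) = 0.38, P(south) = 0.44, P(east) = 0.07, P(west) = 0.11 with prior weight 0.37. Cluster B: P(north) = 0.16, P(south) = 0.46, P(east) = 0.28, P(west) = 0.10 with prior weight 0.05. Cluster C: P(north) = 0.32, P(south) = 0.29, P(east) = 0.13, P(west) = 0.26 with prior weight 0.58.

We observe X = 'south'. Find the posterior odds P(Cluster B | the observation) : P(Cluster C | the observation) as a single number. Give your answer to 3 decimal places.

0.137

Posterior odds = (π_i f_i(x)) / (π_j f_j(x)); the normalising sum cancels.
Categorical probabilities:
  f_A = P(south | comp) = 0.44
  f_B = P(south | comp) = 0.46
  f_C = P(south | comp) = 0.29
0.023 / 0.1682 ≈ 0.137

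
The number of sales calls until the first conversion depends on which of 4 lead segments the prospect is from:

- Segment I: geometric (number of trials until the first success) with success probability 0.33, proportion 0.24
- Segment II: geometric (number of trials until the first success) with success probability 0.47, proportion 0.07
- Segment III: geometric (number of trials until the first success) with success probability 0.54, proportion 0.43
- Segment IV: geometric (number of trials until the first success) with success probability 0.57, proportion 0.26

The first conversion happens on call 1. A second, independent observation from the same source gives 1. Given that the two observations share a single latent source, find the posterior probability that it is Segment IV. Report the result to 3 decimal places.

0.336

P(component k | x) = π_k·f_k(x) / marginal(x), where marginal(x) = Σ_j π_j·f_j(x).
Since both observations come from the same component, the likelihood for component k is f_k(x₁)·f_k(x₂).
  p_I = [0.33·(1−0.33)^0 = 0.33·1 = 0.33] × [0.33] = 0.1089
  p_II = [0.47·(1−0.47)^0 = 0.47·1 = 0.47] × [0.47] = 0.2209
  p_III = [0.54·(1−0.54)^0 = 0.54·1 = 0.54] × [0.54] = 0.2916
  p_IV = [0.57·(1−0.57)^0 = 0.57·1 = 0.57] × [0.57] = 0.3249
Unnormalised posteriors:
  π_I·p_I = 0.24 × 0.1089 = 0.026136
  π_II·p_II = 0.07 × 0.2209 = 0.015463
  π_III·p_III = 0.43 × 0.2916 = 0.125388
  π_IV·p_IV = 0.26 × 0.3249 = 0.084474
Sum: 0.026136 + 0.015463 + 0.125388 + 0.084474 = 0.251461
P(Segment IV | x₁, x₂) ≈ 0.336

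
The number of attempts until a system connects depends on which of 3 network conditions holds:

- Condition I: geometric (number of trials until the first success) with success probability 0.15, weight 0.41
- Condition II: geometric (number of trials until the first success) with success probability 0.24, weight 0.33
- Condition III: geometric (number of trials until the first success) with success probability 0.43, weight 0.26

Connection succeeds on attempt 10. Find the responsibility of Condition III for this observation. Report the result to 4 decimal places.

By Bayes' theorem, P(k | x) = w_k f_k(x) / Σ_j w_j f_j(x).
Component likelihoods at x = 10:
  f_I = 0.15·(1−0.15)^9 = 0.15·0.231617 = 0.0347425
  f_II = 0.24·(1−0.24)^9 = 0.24·0.0845906 = 0.0203018
  f_III = 0.43·(1−0.43)^9 = 0.43·0.00635146 = 0.00273113
Multiply by the mixture weights:
  w_I·f_I = 0.41 × 0.0347425 = 0.0142444
  w_II·f_II = 0.33 × 0.0203018 = 0.00669958
  w_III·f_III = 0.26 × 0.00273113 = 0.000710093
Marginal: 0.0142444 + 0.00669958 + 0.000710093 = 0.0216541
Responsibility of Condition III: 0.000710093 / 0.0216541 ≈ 0.0328

0.0328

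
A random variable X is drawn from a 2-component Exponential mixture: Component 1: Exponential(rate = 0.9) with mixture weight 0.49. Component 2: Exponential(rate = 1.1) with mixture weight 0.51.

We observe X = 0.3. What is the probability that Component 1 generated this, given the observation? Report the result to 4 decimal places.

0.4550

Apply Bayes' rule: the posterior for each component is proportional to its prior times its likelihood at x.
Evaluate each component's likelihood at the observed value:
  f_1 = 0.9·e^(−0.9·0.3) = 0.9·e^(−0.2700) = 0.687042
  f_2 = 1.1·e^(−1.1·0.3) = 1.1·e^(−0.3300) = 0.790816
Multiply by the mixture weights:
  w_1·f_1 = 0.49 × 0.687042 = 0.33665
  w_2·f_2 = 0.51 × 0.790816 = 0.403316
Denominator: 0.33665 + 0.403316 = 0.739967
Responsibility of Component 1: 0.33665 / 0.739967 ≈ 0.4550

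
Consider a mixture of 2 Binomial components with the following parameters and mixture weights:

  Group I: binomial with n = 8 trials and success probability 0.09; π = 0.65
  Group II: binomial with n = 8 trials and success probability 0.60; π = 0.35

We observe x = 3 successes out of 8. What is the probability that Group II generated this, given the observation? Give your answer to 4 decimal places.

0.7236

Posterior ∝ prior × likelihood, so P(k | x) ∝ π_k f_k(x); normalise over all components.
Component likelihoods at x = 3 successes out of 8:
  f_I = C(8,3)·0.09^3·0.91^5 = 56·0.000729·0.624032 = 0.0254755
  f_II = C(8,3)·0.60^3·0.40^5 = 56·0.216·0.01024 = 0.123863
Weight by the priors:
  π_I·f_I = 0.65 × 0.0254755 = 0.0165591
  π_II·f_II = 0.35 × 0.123863 = 0.0433521
Denominator: 0.0165591 + 0.0433521 = 0.0599111
So the posterior for Group II is 0.0433521 / 0.0599111 ≈ 0.7236.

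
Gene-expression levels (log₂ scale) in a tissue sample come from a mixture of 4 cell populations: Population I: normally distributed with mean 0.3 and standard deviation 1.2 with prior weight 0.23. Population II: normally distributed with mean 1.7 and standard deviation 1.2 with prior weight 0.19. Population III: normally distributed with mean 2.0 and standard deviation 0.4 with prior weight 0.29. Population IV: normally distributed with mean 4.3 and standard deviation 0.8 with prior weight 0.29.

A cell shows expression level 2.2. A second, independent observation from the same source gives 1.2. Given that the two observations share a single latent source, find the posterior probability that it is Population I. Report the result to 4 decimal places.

0.0951

Apply Bayes' rule: the posterior for each component is proportional to its prior times its likelihood at x.
Since both observations come from the same component, the likelihood for component k is f_k(x₁)·f_k(x₂).
  f_I = [(1/(1.2·√(2π)))·exp(−(2.2−0.3)²/(2·1.2²)) = 0.332452·exp(-1.25347) = 0.0949189] × [0.250948] = 0.0238197
  f_II = [(1/(1.2·√(2π)))·exp(−(2.2−1.7)²/(2·1.2²)) = 0.332452·exp(-0.08681) = 0.30481] × [0.30481] = 0.0929093
  f_III = [(1/(0.4·√(2π)))·exp(−(2.2−2.0)²/(2·0.4²)) = 0.997356·exp(-0.12500) = 0.880163] × [0.134977] = 0.118802
  f_IV = [(1/(0.8·√(2π)))·exp(−(2.2−4.3)²/(2·0.8²)) = 0.498678·exp(-3.44531) = 0.0159052] × [0.000273665] = 4.3527e-06
Weight by the priors:
  π_I·f_I = 0.23 × 0.0238197 = 0.00547853
  π_II·f_II = 0.19 × 0.0929093 = 0.0176528
  π_III·f_III = 0.29 × 0.118802 = 0.0344526
  π_IV·f_IV = 0.29 × 4.3527e-06 = 1.26228e-06
Denominator: 0.00547853 + 0.0176528 + 0.0344526 + 1.26228e-06 = 0.0575852
Responsibility of Population I: 0.00547853 / 0.0575852 ≈ 0.0951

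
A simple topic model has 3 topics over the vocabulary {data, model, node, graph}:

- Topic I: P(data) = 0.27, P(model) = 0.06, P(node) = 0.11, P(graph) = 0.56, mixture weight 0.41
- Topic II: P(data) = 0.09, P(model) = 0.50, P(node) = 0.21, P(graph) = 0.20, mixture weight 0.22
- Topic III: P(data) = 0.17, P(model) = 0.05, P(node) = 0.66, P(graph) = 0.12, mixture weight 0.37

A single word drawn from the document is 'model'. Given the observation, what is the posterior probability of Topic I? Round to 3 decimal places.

0.161

By Bayes' theorem, P(k | x) = π_k f_k(x) / Σ_j π_j f_j(x).
Categorical probabilities:
  f_I = 0.06
  f_II = 0.5
  f_III = 0.05
Prior × likelihood for each component:
  π_I·f_I = 0.41 × 0.06 = 0.0246
  π_II·f_II = 0.22 × 0.5 = 0.11
  π_III·f_III = 0.37 × 0.05 = 0.0185
Sum: 0.0246 + 0.11 + 0.0185 = 0.1531
P(Topic I | x) = 0.0246 / 0.1531 ≈ 0.161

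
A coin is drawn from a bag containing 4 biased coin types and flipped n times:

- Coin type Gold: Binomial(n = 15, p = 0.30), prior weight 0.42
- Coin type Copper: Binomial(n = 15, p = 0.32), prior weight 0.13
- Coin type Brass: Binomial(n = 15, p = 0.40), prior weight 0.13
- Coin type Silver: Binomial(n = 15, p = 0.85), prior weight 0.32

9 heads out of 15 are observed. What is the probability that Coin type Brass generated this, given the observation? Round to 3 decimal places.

0.412

The responsibility of component k is w_k f_k(x) divided by Σ_j w_j f_j(x).
Binomial probabilities:
  p_Gold = 0.01159
  p_Copper = 0.0174103
  p_Brass = 0.0612141
  p_Silver = 0.0132045
Weight by the priors:
  w_Gold·p_Gold = 0.42 × 0.01159 = 0.0048678
  w_Copper·p_Copper = 0.13 × 0.0174103 = 0.00226334
  w_Brass·p_Brass = 0.13 × 0.0612141 = 0.00795783
  w_Silver·p_Silver = 0.32 × 0.0132045 = 0.00422544
Denominator: 0.0048678 + 0.00226334 + 0.00795783 + 0.00422544 = 0.0193144
P(Coin type Brass | data) = 0.00795783 / 0.0193144 ≈ 0.412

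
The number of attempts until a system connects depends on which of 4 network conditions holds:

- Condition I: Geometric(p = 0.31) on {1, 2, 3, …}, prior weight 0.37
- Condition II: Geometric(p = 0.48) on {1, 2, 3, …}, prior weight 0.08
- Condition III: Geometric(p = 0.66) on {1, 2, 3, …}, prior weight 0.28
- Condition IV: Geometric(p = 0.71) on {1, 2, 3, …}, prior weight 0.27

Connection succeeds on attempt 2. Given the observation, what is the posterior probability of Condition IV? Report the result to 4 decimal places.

Apply Bayes' rule: the posterior for each component is proportional to its prior times its likelihood at x.
Component likelihoods at x = 2:
  L_I = 0.31·(1−0.31)^1 = 0.31·0.69 = 0.2139
  L_II = 0.48·(1−0.48)^1 = 0.48·0.52 = 0.2496
  L_III = 0.66·(1−0.66)^1 = 0.66·0.34 = 0.2244
  L_IV = 0.71·(1−0.71)^1 = 0.71·0.29 = 0.2059
Unnormalised posteriors:
  w_I·L_I = 0.37 × 0.2139 = 0.079143
  w_II·L_II = 0.08 × 0.2496 = 0.019968
  w_III·L_III = 0.28 × 0.2244 = 0.062832
  w_IV·L_IV = 0.27 × 0.2059 = 0.055593
Denominator: 0.079143 + 0.019968 + 0.062832 + 0.055593 = 0.217536
So the posterior for Condition IV is 0.055593 / 0.217536 ≈ 0.2556.

0.2556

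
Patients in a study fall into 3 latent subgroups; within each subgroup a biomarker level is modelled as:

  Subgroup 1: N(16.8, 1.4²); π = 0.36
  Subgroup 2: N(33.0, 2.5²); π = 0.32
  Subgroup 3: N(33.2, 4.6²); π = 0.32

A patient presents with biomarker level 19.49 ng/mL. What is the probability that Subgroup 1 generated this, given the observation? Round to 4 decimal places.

Apply Bayes' rule: the posterior for each component is proportional to its prior times its likelihood at x.
Normal densities:
  f_1 = 0.0449882
  f_2 = 7.27063e-08
  f_3 = 0.00102149
Multiply by the mixture weights:
  w_1·f_1 = 0.36 × 0.0449882 = 0.0161958
  w_2·f_2 = 0.32 × 7.27063e-08 = 2.3266e-08
  w_3·f_3 = 0.32 × 0.00102149 = 0.000326878
Normaliser: 0.0161958 + 2.3266e-08 + 0.000326878 = 0.0165227
P(Subgroup 1 | 19.49 ng/mL) ≈ 0.9802

0.9802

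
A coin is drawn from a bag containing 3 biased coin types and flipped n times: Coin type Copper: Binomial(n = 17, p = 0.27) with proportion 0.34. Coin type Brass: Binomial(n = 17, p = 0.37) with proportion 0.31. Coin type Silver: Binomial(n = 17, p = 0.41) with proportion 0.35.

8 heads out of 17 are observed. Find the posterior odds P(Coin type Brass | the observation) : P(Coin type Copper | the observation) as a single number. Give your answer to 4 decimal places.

Posterior odds = (π_i f_i(x)) / (π_j f_j(x)); the normalising sum cancels.
Binomial probabilities:
  L_Copper = C(17,8)·0.27^8·0.73^9 = 24310·2.8243e-05·0.0588716 = 0.0404204
  L_Brass = C(17,8)·0.37^8·0.63^9 = 24310·0.000351248·0.0156338 = 0.133495
  L_Silver = C(17,8)·0.41^8·0.59^9 = 24310·0.000798493·0.008663 = 0.16816
Posterior odds = (π_Brass·L_Brass) / (π_Copper·L_Copper) = (0.31·0.133495) / (0.34·0.0404204) = 0.0413833 / 0.0137429 ≈ 3.0112

3.0112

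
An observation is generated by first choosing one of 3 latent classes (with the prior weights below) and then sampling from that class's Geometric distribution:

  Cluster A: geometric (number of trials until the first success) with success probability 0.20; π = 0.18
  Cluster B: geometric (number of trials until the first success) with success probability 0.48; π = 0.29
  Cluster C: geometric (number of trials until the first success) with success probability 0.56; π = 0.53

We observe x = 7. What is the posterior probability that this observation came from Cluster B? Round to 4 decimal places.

Posterior ∝ prior × likelihood, so P(k | x) ∝ w_k f_k(x); normalise over all components.
Component likelihoods at x = 7:
  L_A = 0.0524288
  L_B = 0.00948989
  L_C = 0.00406354
Prior × likelihood for each component:
  w_A·L_A = 0.18 × 0.0524288 = 0.00943718
  w_B·L_B = 0.29 × 0.00948989 = 0.00275207
  w_C·L_C = 0.53 × 0.00406354 = 0.00215367
Evidence: 0.00943718 + 0.00275207 + 0.00215367 = 0.0143429
Responsibility of Cluster B: 0.00275207 / 0.0143429 ≈ 0.1919

0.1919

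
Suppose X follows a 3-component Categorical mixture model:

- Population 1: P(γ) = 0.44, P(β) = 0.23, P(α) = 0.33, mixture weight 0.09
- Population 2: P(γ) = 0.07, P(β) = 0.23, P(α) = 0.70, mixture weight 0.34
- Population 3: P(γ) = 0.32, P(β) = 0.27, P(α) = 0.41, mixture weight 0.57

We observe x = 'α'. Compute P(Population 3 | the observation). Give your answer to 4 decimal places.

0.4661

P(component k | x) = P(Z=k)·f_k(x) / marginal(x), where marginal(x) = Σ_j P(Z=j)·f_j(x).
Component likelihoods at x = 'α':
  p_1 = 0.33
  p_2 = 0.7
  p_3 = 0.41
Prior × likelihood for each component:
  P(Z=1)·p_1 = 0.09 × 0.33 = 0.0297
  P(Z=2)·p_2 = 0.34 × 0.7 = 0.238
  P(Z=3)·p_3 = 0.57 × 0.41 = 0.2337
Evidence: 0.0297 + 0.238 + 0.2337 = 0.5014
Responsibility of Population 3: 0.2337 / 0.5014 ≈ 0.4661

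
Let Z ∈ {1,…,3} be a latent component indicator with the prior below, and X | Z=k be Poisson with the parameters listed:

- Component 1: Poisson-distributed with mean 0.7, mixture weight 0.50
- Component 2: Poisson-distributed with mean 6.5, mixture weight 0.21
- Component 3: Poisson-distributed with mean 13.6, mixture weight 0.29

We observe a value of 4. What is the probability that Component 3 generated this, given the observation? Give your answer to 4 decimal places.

Posterior ∝ prior × likelihood, so P(k | x) ∝ w_k f_k(x); normalise over all components.
Evaluate each component's likelihood at the observed value:
  L_1 = e^(−0.7)·0.7^4/4! = 0.00496792
  L_2 = e^(−6.5)·6.5^4/4! = 0.111822
  L_3 = e^(−13.6)·13.6^4/4! = 0.00176823
Prior × likelihood for each component:
  w_1·L_1 = 0.50 × 0.00496792 = 0.00248396
  w_2·L_2 = 0.21 × 0.111822 = 0.0234827
  w_3·L_3 = 0.29 × 0.00176823 = 0.000512788
Normaliser: 0.00248396 + 0.0234827 + 0.000512788 = 0.0264794
P(Component 3 | x) ≈ 0.0194

0.0194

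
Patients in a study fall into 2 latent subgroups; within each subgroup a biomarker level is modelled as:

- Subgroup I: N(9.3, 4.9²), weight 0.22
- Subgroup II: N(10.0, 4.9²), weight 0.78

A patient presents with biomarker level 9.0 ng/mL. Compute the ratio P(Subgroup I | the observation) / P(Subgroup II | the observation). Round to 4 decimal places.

The posterior odds equal the prior odds times the likelihood ratio: (π_i/π_j)·(f_i(x)/f_j(x)).
Evaluate each component's likelihood at the observed value:
  L_I = (1/(4.9·√(2π)))·exp(−(9.0−9.3)²/(2·4.9²)) = 0.081417·exp(-0.00187) = 0.0812643
  L_II = (1/(4.9·√(2π)))·exp(−(9.0−10.0)²/(2·4.9²)) = 0.081417·exp(-0.02082) = 0.0797388
Posterior odds = (π_I·L_I) / (π_II·L_II) = (0.22·0.0812643) / (0.78·0.0797388) = 0.0178782 / 0.0621963 ≈ 0.2874

0.2874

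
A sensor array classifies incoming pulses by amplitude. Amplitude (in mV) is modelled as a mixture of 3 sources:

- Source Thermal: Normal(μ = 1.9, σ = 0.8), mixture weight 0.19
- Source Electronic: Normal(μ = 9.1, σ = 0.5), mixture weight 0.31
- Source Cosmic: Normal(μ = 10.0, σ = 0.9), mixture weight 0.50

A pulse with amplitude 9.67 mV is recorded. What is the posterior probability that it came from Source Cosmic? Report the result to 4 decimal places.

0.6161

The responsibility of component k is w_k f_k(x) divided by Σ_j w_j f_j(x).
Component likelihoods at x = 9.67 mV:
  L_Thermal = 1.63585e-21
  L_Electronic = 0.416616
  L_Cosmic = 0.414451
Unnormalised posteriors:
  w_Thermal·L_Thermal = 0.19 × 1.63585e-21 = 3.10812e-22
  w_Electronic·L_Electronic = 0.31 × 0.416616 = 0.129151
  w_Cosmic·L_Cosmic = 0.50 × 0.414451 = 0.207226
Normaliser: 3.10812e-22 + 0.129151 + 0.207226 = 0.336376
So the posterior for Source Cosmic is 0.207226 / 0.336376 ≈ 0.6161.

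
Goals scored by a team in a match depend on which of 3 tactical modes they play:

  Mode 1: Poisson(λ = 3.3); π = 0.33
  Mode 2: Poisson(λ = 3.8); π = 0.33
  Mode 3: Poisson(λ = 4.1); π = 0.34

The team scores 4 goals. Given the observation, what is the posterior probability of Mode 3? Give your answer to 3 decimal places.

0.348

Posterior ∝ prior × likelihood, so P(k | x) ∝ w_k f_k(x); normalise over all components.
Poisson probabilities:
  p_1 = 0.182252
  p_2 = 0.194359
  p_3 = 0.195127
Weight by the priors:
  w_1·p_1 = 0.33 × 0.182252 = 0.0601432
  w_2·p_2 = 0.33 × 0.194359 = 0.0641384
  w_3·p_3 = 0.34 × 0.195127 = 0.0663431
Denominator: 0.0601432 + 0.0641384 + 0.0663431 = 0.190625
So the posterior for Mode 3 is 0.0663431 / 0.190625 ≈ 0.348.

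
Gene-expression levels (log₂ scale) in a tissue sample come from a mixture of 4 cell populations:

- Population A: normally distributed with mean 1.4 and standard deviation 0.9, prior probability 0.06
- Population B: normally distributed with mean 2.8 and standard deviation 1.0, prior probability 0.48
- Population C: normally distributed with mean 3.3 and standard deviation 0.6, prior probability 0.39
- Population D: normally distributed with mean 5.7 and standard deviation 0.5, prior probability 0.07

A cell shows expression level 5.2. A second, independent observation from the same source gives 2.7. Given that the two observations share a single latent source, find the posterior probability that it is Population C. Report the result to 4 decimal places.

By Bayes' theorem, P(k | x) = π_k f_k(x) / Σ_j π_j f_j(x).
Since both observations come from the same component, the likelihood for component k is f_k(x₁)·f_k(x₂).
  L_A = [5.96415e-05] × [0.156173] = 9.31443e-06
  L_B = [0.0223945] × [0.396953] = 0.00888957
  L_C = [0.00441829] × [0.403285] = 0.00178183
  L_D = [0.483941] × [1.21518e-08] = 5.88074e-09
Weight by the priors:
  π_A·L_A = 0.06 × 9.31443e-06 = 5.58866e-07
  π_B·L_B = 0.48 × 0.00888957 = 0.00426699
  π_C·L_C = 0.39 × 0.00178183 = 0.000694913
  π_D·L_D = 0.07 × 5.88074e-09 = 4.11652e-10
Evidence: 5.58866e-07 + 0.00426699 + 0.000694913 + 4.11652e-10 = 0.00496246
P(Population C | x₁, x₂) = 0.000694913 / 0.00496246 ≈ 0.1400

0.1400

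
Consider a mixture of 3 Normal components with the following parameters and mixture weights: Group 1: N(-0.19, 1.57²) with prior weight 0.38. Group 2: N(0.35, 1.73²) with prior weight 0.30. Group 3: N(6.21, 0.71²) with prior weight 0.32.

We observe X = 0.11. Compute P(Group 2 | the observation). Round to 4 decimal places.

0.4195

By Bayes' theorem, P(k | x) = π_k f_k(x) / Σ_j π_j f_j(x).
Component likelihoods at x = 0.11:
  f_1 = 0.249506
  f_2 = 0.228394
  f_3 = 5.26004e-17
Unnormalised posteriors:
  π_1·f_1 = 0.38 × 0.249506 = 0.0948125
  π_2·f_2 = 0.30 × 0.228394 = 0.0685182
  π_3·f_3 = 0.32 × 5.26004e-17 = 1.68321e-17
Denominator: 0.0948125 + 0.0685182 + 1.68321e-17 = 0.163331
P(Group 2 | x) = 0.0685182 / 0.163331 ≈ 0.4195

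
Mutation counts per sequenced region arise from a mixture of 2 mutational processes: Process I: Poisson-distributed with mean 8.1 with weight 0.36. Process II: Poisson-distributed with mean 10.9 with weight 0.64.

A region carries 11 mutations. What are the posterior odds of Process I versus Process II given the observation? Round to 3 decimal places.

The posterior odds equal the prior odds times the likelihood ratio: (P(Z=i)/P(Z=j))·(f_i(x)/f_j(x)).
Component likelihoods at x = 11 mutations:
  p_I = 0.0748849
  p_II = 0.119323
Odds = (0.36/0.64) × (0.0748849/0.119323) = 0.5625 × 0.627579 ≈ 0.353

0.353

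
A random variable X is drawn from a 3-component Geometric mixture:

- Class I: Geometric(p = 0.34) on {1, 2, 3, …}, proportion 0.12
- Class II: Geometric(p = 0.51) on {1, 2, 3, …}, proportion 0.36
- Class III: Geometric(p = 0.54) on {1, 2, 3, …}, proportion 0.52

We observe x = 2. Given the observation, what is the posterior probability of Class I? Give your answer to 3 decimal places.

0.109

Apply Bayes' rule: the posterior for each component is proportional to its prior times its likelihood at x.
Evaluate each component's likelihood at the observed value:
  f_I = 0.34·(1−0.34)^1 = 0.34·0.66 = 0.2244
  f_II = 0.51·(1−0.51)^1 = 0.51·0.49 = 0.2499
  f_III = 0.54·(1−0.54)^1 = 0.54·0.46 = 0.2484
Prior × likelihood for each component:
  P(Z=I)·f_I = 0.12 × 0.2244 = 0.026928
  P(Z=II)·f_II = 0.36 × 0.2499 = 0.089964
  P(Z=III)·f_III = 0.52 × 0.2484 = 0.129168
Sum: 0.026928 + 0.089964 + 0.129168 = 0.24606
P(Class I | x) ≈ 0.109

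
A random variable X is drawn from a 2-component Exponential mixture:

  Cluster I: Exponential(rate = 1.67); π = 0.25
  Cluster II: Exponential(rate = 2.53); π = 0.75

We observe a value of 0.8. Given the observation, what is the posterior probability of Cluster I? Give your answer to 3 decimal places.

0.304

By Bayes' theorem, P(k | x) = π_k f_k(x) / Σ_j π_j f_j(x).
Exponential densities:
  L_I = 0.439035
  L_II = 0.334279
Prior × likelihood for each component:
  π_I·L_I = 0.25 × 0.439035 = 0.109759
  π_II·L_II = 0.75 × 0.334279 = 0.250709
Denominator: 0.109759 + 0.250709 = 0.360468
P(Cluster I | data) = 0.109759 / 0.360468 ≈ 0.304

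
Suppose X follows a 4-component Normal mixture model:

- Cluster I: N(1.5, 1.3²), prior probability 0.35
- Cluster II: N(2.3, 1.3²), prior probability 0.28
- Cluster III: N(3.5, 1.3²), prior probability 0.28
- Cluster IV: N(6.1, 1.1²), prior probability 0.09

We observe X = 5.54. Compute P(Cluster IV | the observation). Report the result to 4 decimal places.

Apply Bayes' rule: the posterior for each component is proportional to its prior times its likelihood at x.
Evaluate each component's likelihood at the observed value:
  L_I = 0.00245365
  L_II = 0.0137447
  L_III = 0.089587
  L_IV = 0.318595
Weight by the priors:
  π_I·L_I = 0.35 × 0.00245365 = 0.000858778
  π_II·L_II = 0.28 × 0.0137447 = 0.00384852
  π_III·L_III = 0.28 × 0.089587 = 0.0250844
  π_IV·L_IV = 0.09 × 0.318595 = 0.0286735
Denominator: 0.000858778 + 0.00384852 + 0.0250844 + 0.0286735 = 0.0584652
Responsibility of Cluster IV: 0.0286735 / 0.0584652 ≈ 0.4904

0.4904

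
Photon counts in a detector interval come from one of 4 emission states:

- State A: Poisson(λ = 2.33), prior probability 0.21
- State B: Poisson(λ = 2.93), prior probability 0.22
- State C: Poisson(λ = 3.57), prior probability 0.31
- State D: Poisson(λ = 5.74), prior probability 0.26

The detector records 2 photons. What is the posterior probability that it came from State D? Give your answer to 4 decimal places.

0.0786

By Bayes' theorem, P(k | x) = w_k f_k(x) / Σ_j w_j f_j(x).
Component likelihoods at x = 2 photons:
  f_A = e^(−2.33)·2.33^2/2! = 0.264104
  f_B = e^(−2.93)·2.93^2/2! = 0.229204
  f_C = e^(−3.57)·3.57^2/2! = 0.179422
  f_D = e^(−5.74)·5.74^2/2! = 0.0529594
Unnormalised posteriors:
  w_A·f_A = 0.21 × 0.264104 = 0.0554619
  w_B·f_B = 0.22 × 0.229204 = 0.0504249
  w_C·f_C = 0.31 × 0.179422 = 0.0556207
  w_D·f_D = 0.26 × 0.0529594 = 0.0137695
Evidence: 0.0554619 + 0.0504249 + 0.0556207 + 0.0137695 = 0.175277
P(State D | the observation) ≈ 0.0786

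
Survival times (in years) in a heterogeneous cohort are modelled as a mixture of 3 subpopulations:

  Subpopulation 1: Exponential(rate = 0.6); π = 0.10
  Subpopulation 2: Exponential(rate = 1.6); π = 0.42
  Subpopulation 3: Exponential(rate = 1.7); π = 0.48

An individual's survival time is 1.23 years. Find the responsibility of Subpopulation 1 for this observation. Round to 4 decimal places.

0.1284

The responsibility of component k is π_k f_k(x) divided by Σ_j π_j f_j(x).
Evaluate each component's likelihood at the observed value:
  p_1 = 0.286841
  p_2 = 0.223578
  p_3 = 0.210058
Unnormalised posteriors:
  π_1·p_1 = 0.10 × 0.286841 = 0.0286841
  π_2·p_2 = 0.42 × 0.223578 = 0.0939026
  π_3·p_3 = 0.48 × 0.210058 = 0.100828
Evidence: 0.0286841 + 0.0939026 + 0.100828 = 0.223415
P(Subpopulation 1 | 1.23 years) ≈ 0.1284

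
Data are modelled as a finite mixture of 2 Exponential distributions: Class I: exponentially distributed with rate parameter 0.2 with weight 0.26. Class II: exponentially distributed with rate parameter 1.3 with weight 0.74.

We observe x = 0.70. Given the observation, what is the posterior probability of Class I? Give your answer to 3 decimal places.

0.105

The responsibility of component k is π_k f_k(x) divided by Σ_j π_j f_j(x).
Evaluate each component's likelihood at the observed value:
  f_I = 0.2·e^(−0.2·0.70) = 0.2·e^(−0.1400) = 0.173872
  f_II = 1.3·e^(−1.3·0.70) = 1.3·e^(−0.9100) = 0.523281
Prior × likelihood for each component:
  π_I·f_I = 0.26 × 0.173872 = 0.0452066
  π_II·f_II = 0.74 × 0.523281 = 0.387228
Marginal: 0.0452066 + 0.387228 = 0.432435
Responsibility of Class I: 0.0452066 / 0.432435 ≈ 0.105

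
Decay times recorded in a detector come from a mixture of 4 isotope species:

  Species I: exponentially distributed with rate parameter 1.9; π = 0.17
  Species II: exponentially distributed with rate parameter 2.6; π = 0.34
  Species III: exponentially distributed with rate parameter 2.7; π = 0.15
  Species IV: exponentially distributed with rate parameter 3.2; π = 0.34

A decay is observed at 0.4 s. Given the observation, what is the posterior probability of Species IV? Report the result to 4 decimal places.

P(component k | x) = π_k·f_k(x) / marginal(x), where marginal(x) = Σ_j π_j·f_j(x).
Exponential densities:
  L_I = 0.888566
  L_II = 0.918982
  L_III = 0.916908
  L_IV = 0.889719
Multiply by the mixture weights:
  π_I·L_I = 0.17 × 0.888566 = 0.151056
  π_II·L_II = 0.34 × 0.918982 = 0.312454
  π_III·L_III = 0.15 × 0.916908 = 0.137536
  π_IV·L_IV = 0.34 × 0.889719 = 0.302505
Marginal: 0.151056 + 0.312454 + 0.137536 + 0.302505 = 0.903551
P(Species IV | data) ≈ 0.3348

0.3348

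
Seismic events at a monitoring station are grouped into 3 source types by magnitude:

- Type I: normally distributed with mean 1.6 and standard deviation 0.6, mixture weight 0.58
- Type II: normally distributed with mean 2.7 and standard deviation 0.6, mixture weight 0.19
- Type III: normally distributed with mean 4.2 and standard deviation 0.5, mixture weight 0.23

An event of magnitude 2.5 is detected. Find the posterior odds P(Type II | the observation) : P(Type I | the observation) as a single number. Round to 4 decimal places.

0.9545

Since P(k|x) ∝ π_k f_k(x), the posterior odds are π_i f_i(x) / (π_j f_j(x)).
Evaluate each component's likelihood at the observed value:
  f_I = 0.215863
  f_II = 0.628972
  f_III = 0.00246444
Posterior odds = (π_II·f_II) / (π_I·f_I) = (0.19·0.628972) / (0.58·0.215863) = 0.119505 / 0.1252 ≈ 0.9545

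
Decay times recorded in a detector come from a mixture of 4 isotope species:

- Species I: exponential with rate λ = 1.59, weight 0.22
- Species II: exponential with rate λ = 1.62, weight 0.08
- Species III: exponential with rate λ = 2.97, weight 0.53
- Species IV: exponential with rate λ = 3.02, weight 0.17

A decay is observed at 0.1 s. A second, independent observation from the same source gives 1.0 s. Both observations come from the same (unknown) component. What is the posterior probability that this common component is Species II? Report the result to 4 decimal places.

0.0965

The responsibility of component k is π_k f_k(x) divided by Σ_j π_j f_j(x).
Since both observations come from the same component, the likelihood for component k is f_k(x₁)·f_k(x₂).
  f_I = [1.59·e^(−1.59·0.1) = 1.59·e^(−0.1590) = 1.35626] × [0.324242] = 0.439757
  f_II = [1.62·e^(−1.62·0.1) = 1.62·e^(−0.1620) = 1.37771] × [0.320596] = 0.44169
  f_III = [2.97·e^(−2.97·0.1) = 2.97·e^(−0.2970) = 2.20684] × [0.152371] = 0.336258
  f_IV = [3.02·e^(−3.02·0.1) = 3.02·e^(−0.3020) = 2.2328] × [0.14738] = 0.329069
Unnormalised posteriors:
  π_I·f_I = 0.22 × 0.439757 = 0.0967466
  π_II·f_II = 0.08 × 0.44169 = 0.0353352
  π_III·f_III = 0.53 × 0.336258 = 0.178217
  π_IV·f_IV = 0.17 × 0.329069 = 0.0559418
Sum: 0.0967466 + 0.0353352 + 0.178217 + 0.0559418 = 0.36624
So the posterior for Species II is 0.0353352 / 0.36624 ≈ 0.0965.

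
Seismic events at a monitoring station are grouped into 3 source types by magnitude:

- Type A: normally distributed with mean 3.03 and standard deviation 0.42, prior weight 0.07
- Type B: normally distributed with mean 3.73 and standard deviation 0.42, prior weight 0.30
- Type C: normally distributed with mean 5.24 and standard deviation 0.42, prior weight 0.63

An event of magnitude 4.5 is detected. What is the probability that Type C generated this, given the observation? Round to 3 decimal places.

P(component k | x) = π_k·f_k(x) / marginal(x), where marginal(x) = Σ_j π_j·f_j(x).
Normal densities:
  L_A = (1/(0.42·√(2π)))·exp(−(4.5−3.03)²/(2·0.42²)) = 0.949863·exp(-6.12500) = 0.00207782
  L_B = (1/(0.42·√(2π)))·exp(−(4.5−3.73)²/(2·0.42²)) = 0.949863·exp(-1.68056) = 0.176931
  L_C = (1/(0.42·√(2π)))·exp(−(4.5−5.24)²/(2·0.42²)) = 0.949863·exp(-1.55215) = 0.201173
Prior × likelihood for each component:
  π_A·L_A = 0.07 × 0.00207782 = 0.000145447
  π_B·L_B = 0.30 × 0.176931 = 0.0530794
  π_C·L_C = 0.63 × 0.201173 = 0.126739
Marginal: 0.000145447 + 0.0530794 + 0.126739 = 0.179964
P(Type C | 4.5) ≈ 0.704

0.704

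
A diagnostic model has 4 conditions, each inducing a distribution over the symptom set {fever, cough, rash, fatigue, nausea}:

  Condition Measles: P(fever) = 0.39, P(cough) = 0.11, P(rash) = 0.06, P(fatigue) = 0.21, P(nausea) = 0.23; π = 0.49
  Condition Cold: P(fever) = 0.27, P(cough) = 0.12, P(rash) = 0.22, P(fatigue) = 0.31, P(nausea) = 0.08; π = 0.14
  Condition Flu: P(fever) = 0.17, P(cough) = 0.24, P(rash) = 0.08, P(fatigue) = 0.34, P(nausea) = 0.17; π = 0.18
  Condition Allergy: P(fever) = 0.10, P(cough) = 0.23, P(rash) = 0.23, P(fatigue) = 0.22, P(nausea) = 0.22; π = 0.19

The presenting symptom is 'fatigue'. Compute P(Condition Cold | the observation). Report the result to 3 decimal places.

P(component k | x) = w_k·f_k(x) / marginal(x), where marginal(x) = Σ_j w_j·f_j(x).
Evaluate each component's likelihood at the observed value:
  p_Measles = P(fatigue | comp) = 0.21
  p_Cold = P(fatigue | comp) = 0.31
  p_Flu = P(fatigue | comp) = 0.34
  p_Allergy = P(fatigue | comp) = 0.22
Unnormalised posteriors:
  w_Measles·p_Measles = 0.49 × 0.21 = 0.1029
  w_Cold·p_Cold = 0.14 × 0.31 = 0.0434
  w_Flu·p_Flu = 0.18 × 0.34 = 0.0612
  w_Allergy·p_Allergy = 0.19 × 0.22 = 0.0418
Denominator: 0.1029 + 0.0434 + 0.0612 + 0.0418 = 0.2493
P(Condition Cold | 'fatigue') = 0.0434 / 0.2493 ≈ 0.174

0.174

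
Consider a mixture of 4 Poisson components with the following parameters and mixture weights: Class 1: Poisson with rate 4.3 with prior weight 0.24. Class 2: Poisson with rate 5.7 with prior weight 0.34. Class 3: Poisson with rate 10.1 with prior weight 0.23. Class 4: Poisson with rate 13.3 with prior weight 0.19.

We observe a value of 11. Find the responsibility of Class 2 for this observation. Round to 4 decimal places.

0.1144

Posterior ∝ prior × likelihood, so P(k | x) ∝ w_k f_k(x); normalise over all components.
Evaluate each component's likelihood at the observed value:
  p_1 = 0.00315886
  p_2 = 0.0172977
  p_3 = 0.114817
  p_4 = 0.0966264
Unnormalised posteriors:
  w_1·p_1 = 0.24 × 0.00315886 = 0.000758128
  w_2·p_2 = 0.34 × 0.0172977 = 0.00588123
  w_3·p_3 = 0.23 × 0.114817 = 0.0264078
  w_4·p_4 = 0.19 × 0.0966264 = 0.018359
Marginal: 0.000758128 + 0.00588123 + 0.0264078 + 0.018359 = 0.0514062
P(Class 2 | the observation) ≈ 0.1144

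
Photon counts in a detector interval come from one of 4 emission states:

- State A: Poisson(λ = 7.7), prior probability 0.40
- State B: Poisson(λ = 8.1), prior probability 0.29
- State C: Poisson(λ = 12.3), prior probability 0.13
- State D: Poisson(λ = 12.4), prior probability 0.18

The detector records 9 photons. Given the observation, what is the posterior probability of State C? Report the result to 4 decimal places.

Posterior ∝ prior × likelihood, so P(k | x) ∝ π_k f_k(x); normalise over all components.
Poisson probabilities:
  p_A = 0.118737
  p_B = 0.12555
  p_C = 0.0808278
  p_D = 0.0786648
Prior × likelihood for each component:
  π_A·p_A = 0.40 × 0.118737 = 0.0474948
  π_B·p_B = 0.29 × 0.12555 = 0.0364095
  π_C·p_C = 0.13 × 0.0808278 = 0.0105076
  π_D·p_D = 0.18 × 0.0786648 = 0.0141597
Denominator: 0.0474948 + 0.0364095 + 0.0105076 + 0.0141597 = 0.108572
Responsibility of State C: 0.0105076 / 0.108572 ≈ 0.0968

0.0968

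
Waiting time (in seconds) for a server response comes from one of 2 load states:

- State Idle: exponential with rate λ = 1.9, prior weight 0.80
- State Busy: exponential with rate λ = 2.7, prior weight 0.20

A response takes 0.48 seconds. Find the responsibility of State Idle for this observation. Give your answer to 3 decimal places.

Apply Bayes' rule: the posterior for each component is proportional to its prior times its likelihood at x.
Component likelihoods at x = 0.48 seconds:
  p_Idle = 0.763268
  p_Busy = 0.738785
Weight by the priors:
  π_Idle·p_Idle = 0.80 × 0.763268 = 0.610614
  π_Busy·p_Busy = 0.20 × 0.738785 = 0.147757
Sum: 0.610614 + 0.147757 = 0.758371
So the posterior for State Idle is 0.610614 / 0.758371 ≈ 0.805.

0.805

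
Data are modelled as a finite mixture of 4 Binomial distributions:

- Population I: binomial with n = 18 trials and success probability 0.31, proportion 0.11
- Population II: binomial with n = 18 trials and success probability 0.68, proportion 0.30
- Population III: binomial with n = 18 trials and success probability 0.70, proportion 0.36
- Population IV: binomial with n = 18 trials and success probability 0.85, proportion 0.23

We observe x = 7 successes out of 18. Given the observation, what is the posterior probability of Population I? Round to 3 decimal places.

0.803

Apply Bayes' rule: the posterior for each component is proportional to its prior times its likelihood at x.
Evaluate each component's likelihood at the observed value:
  f_I = 0.147784
  f_II = 0.00770845
  f_III = 0.00464275
  f_IV = 8.82452e-06
Multiply by the mixture weights:
  π_I·f_I = 0.11 × 0.147784 = 0.0162562
  π_II·f_II = 0.30 × 0.00770845 = 0.00231253
  π_III·f_III = 0.36 × 0.00464275 = 0.00167139
  π_IV·f_IV = 0.23 × 8.82452e-06 = 2.02964e-06
Sum: 0.0162562 + 0.00231253 + 0.00167139 + 2.02964e-06 = 0.0202422
Responsibility of Population I: 0.0162562 / 0.0202422 ≈ 0.803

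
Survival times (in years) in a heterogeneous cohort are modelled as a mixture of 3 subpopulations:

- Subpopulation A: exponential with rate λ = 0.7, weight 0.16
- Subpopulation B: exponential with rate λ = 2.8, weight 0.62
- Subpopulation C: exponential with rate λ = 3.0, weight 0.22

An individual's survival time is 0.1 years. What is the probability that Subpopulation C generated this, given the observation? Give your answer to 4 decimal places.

P(component k | x) = π_k·f_k(x) / marginal(x), where marginal(x) = Σ_j π_j·f_j(x).
Component likelihoods at x = 0.1 years:
  f_A = 0.652676
  f_B = 2.11619
  f_C = 2.22245
Weight by the priors:
  π_A·f_A = 0.16 × 0.652676 = 0.104428
  π_B·f_B = 0.62 × 2.11619 = 1.31204
  π_C·f_C = 0.22 × 2.22245 = 0.48894
Evidence: 0.104428 + 1.31204 + 0.48894 = 1.90541
P(Subpopulation C | x) ≈ 0.2566

0.2566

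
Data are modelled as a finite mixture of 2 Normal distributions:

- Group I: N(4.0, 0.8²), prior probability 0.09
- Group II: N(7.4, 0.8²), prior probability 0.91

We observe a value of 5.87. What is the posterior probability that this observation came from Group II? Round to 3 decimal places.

0.961

P(component k | x) = P(Z=k)·f_k(x) / marginal(x), where marginal(x) = Σ_j P(Z=j)·f_j(x).
Component likelihoods at x = 5.87:
  L_I = 0.03246
  L_II = 0.0800885
Prior × likelihood for each component:
  P(Z=I)·L_I = 0.09 × 0.03246 = 0.0029214
  P(Z=II)·L_II = 0.91 × 0.0800885 = 0.0728805
Denominator: 0.0029214 + 0.0728805 = 0.0758019
Responsibility of Group II: 0.0728805 / 0.0758019 ≈ 0.961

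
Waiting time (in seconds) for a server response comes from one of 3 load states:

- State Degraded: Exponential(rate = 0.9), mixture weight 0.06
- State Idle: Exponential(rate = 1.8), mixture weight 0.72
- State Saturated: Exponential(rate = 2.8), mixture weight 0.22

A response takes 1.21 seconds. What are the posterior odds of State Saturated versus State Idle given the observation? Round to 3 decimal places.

0.142

Since P(k|x) ∝ P(Z=k) f_k(x), the posterior odds are P(Z=i) f_i(x) / (P(Z=j) f_j(x)).
Component likelihoods at x = 1.21 seconds:
  p_Degraded = 0.302898
  p_Idle = 0.203882
  p_Saturated = 0.0945733
Posterior odds = (P(Z=Saturated)·p_Saturated) / (P(Z=Idle)·p_Idle) = (0.22·0.0945733) / (0.72·0.203882) = 0.0208061 / 0.146795 ≈ 0.142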